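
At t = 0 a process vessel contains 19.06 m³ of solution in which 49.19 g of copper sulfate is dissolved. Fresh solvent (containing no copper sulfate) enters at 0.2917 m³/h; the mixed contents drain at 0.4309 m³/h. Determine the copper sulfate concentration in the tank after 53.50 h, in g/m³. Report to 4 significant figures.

0.9137 g/m³

Let m(t) be the amount of copper sulfate. Volume: V(t) = V₀ + (Q_in − Q_out) t = 19.06 − 0.139200 t; V(53.50) = 11.6128 m³.
Solute balance: dm/dt = 0 − Q_out C = −Q_out m/V(t).
Separate: dm/m = −Q_out dt/V(t) ⇒ ln(m/m₀) = −(Q_out/(Q_in−Q_out)) ln(V/V₀).
m = m₀ (V₀/V)^(Q_out/(Q_in−Q_out)) = 49.19 × (19.06/11.6128)^(-3.09555) = 10.6111 g.
C = m/V = 10.6111/11.6128 = 0.913738 g/m³.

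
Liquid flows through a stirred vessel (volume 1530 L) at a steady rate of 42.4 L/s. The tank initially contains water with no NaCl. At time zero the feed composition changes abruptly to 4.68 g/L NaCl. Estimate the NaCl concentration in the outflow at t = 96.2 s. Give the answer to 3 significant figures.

4.35 g/L

Unsteady species balance (constant V, well mixed): V dC/dt = Q(C_in − C).
Time constant τ = V/Q = 1530/42.4 = 36.085 s.
C approaches C_in exponentially: C(t) = C_in + (C₀ − C_in) e^(−t/τ).
C(96.2) = 4.68 + (0 − 4.68)·e^(−96.2/36.085) = 4.68 + (-4.6800)·0.069534 = 4.3546 g/L.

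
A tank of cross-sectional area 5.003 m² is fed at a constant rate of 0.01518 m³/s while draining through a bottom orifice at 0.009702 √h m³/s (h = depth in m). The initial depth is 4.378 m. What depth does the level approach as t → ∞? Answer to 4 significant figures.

A dh/dt = Q_in − 0.009702 √h. Steady state requires inflow = outflow:
Q_in = 0.009702 √h_ss ⇒ √h_ss = 0.01518/0.009702 = 1.56463.
h_ss = 1.56463² = 2.44805 m. (Since h₀ = 4.378 m > h_ss, the level will fall toward this value.)

2.448 m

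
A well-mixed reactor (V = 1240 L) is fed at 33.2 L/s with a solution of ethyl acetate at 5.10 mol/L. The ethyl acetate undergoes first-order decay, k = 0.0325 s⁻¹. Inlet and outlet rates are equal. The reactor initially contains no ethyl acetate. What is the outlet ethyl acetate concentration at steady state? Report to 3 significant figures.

V dC/dt = Q(C_in − C) − k V C.
At steady state: 0 = Q C_in − (Q + kV) C_ss, so C_ss = Q C_in/(Q + kV).
C_ss = 33.2·5.10/(33.2 + 0.0325·1240) = 169.32/73.500 = 2.3037 mol/L.

2.30 mol/L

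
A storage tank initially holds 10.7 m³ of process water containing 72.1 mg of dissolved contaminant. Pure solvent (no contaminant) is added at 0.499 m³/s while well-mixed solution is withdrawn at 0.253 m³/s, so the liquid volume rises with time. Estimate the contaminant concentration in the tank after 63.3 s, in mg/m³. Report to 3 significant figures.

1.09 mg/m³

Let m(t) be the amount of contaminant. Volume: V(t) = V₀ + (Q_in − Q_out) t = 10.7 + 0.24600 t; V(63.3) = 26.272 m³.
No contaminant enters, so dm/dt = −Q_out · (m/V).
dm/m = −Q_out dt/(V₀ + 0.24600 t); integrating gives ln(m/m₀) = −(Q_out/(Q_in−Q_out)) ln(V/V₀).
m = m₀ (V₀/V)^(Q_out/(Q_in−Q_out)) = 72.1 × (10.7/26.272)^(1.0285) = 28.624 mg.
C = m/V = 28.624/26.272 = 1.0895 mg/m³.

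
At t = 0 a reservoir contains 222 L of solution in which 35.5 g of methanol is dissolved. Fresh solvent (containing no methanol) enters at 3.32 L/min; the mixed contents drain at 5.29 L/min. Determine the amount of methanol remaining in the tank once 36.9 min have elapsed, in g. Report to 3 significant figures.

Let m(t) be the amount of methanol. Volume: V(t) = V₀ + (Q_in − Q_out) t = 222 − 1.9700 t; V(36.9) = 149.31 L.
Species balance (pure solvent in): dm/dt = −Q_out · m/V(t).
Separate: dm/m = −Q_out dt/V(t) ⇒ ln(m/m₀) = −(Q_out/(Q_in−Q_out)) ln(V/V₀).
m = m₀ (V₀/V)^(Q_out/(Q_in−Q_out)) = 35.5 × (222/149.31)^(-2.6853) = 12.236 g.

12.2 g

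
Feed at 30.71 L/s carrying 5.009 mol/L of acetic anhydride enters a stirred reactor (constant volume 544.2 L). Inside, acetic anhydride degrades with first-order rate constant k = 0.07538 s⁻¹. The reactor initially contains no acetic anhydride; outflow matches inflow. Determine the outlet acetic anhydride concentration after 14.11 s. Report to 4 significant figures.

Species balance: V dC/dt = Q C_in − Q C − k V C.
This is linear with rate a = Q/V + k = 0.131811 s⁻¹.
C_ss = Q C_in/(Q + kV) = 2.14447 mol/L; C(t) = C_ss + (C₀ − C_ss) e^(−a t).
C(14.11) = 2.14447 + (-2.14447)·e^(−0.131811·14.11) = 2.14447 + (-2.14447)·0.155694 = 1.81058 mol/L.

1.811 mol/L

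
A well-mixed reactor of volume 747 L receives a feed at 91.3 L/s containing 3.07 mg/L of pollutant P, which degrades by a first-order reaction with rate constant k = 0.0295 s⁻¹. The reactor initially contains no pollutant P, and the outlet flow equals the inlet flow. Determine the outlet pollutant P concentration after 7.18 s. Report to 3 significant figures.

V dC/dt = Q(C_in − C) − k V C.
This is linear with rate a = Q/V + k = 0.15172 s⁻¹.
C_ss = Q C_in/(Q + kV) = 2.4731 mg/L; C(t) = C_ss + (C₀ − C_ss) e^(−a t).
C(7.18) = 2.4731 + (-2.4731)·e^(−0.15172·7.18) = 2.4731 + (-2.4731)·0.33643 = 1.6411 mg/L.

1.64 mg/L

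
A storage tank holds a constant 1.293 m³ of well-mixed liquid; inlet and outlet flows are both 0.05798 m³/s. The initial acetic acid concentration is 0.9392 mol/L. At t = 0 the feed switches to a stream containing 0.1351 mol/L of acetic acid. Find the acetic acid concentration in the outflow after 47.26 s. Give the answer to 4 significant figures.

0.2317 mol/L

Mass balance on the solute (V constant): V dC/dt = Q(C_in − C).
So dC/dt = (C_in − C)/τ with τ = V/Q = 1.293/0.05798 = 22.3008 s.
Integrating: C(t) = C_in + (C₀ − C_in) e^(−t/τ).
C(47.26) = 0.1351 + (0.9392 − 0.1351)·e^(−47.26/22.3008) = 0.1351 + (0.804100)·0.120127 = 0.231694 mol/L.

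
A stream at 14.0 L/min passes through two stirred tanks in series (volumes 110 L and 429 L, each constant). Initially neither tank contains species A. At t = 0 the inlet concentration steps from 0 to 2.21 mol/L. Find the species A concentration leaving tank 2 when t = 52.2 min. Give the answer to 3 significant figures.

1.67 mol/L

Time constants: τᵢ = Vᵢ/Q for each well-mixed tank.
τ₁ = 110/14.0 = 7.8571 min; τ₂ = 429/14.0 = 30.643 min.
Solving the cascade with C₁(0)=C₂(0)=0 gives C₂(t) = C_in[1 − (τ₁ e^(−t/τ₁) − τ₂ e^(−t/τ₂))/(τ₁ − τ₂)].
At t = 52.2: e^(−t/τ₁) = 0.0013023, e^(−t/τ₂) = 0.18205.
C₂ = 2.21·[1 − (7.8571·0.0013023 − 30.643·0.18205)/(-22.786)] = 2.21·0.75563 = 1.6699 mol/L.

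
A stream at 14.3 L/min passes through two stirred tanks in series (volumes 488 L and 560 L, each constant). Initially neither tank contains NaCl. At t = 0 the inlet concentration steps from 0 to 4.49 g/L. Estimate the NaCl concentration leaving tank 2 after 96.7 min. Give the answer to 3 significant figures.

Time constants: τᵢ = Vᵢ/Q for each well-mixed tank.
τ₁ = 488/14.3 = 34.126 min; τ₂ = 560/14.3 = 39.161 min.
Solving the cascade with C₁(0)=C₂(0)=0 gives C₂(t) = C_in[1 − (τ₁ e^(−t/τ₁) − τ₂ e^(−t/τ₂))/(τ₁ − τ₂)].
At t = 96.7: e^(−t/τ₁) = 0.058799, e^(−t/τ₂) = 0.084644.
C₂ = 4.49·[1 − (34.126·0.058799 − 39.161·0.084644)/(-5.0350)] = 4.49·0.74019 = 3.3234 g/L.

3.32 g/L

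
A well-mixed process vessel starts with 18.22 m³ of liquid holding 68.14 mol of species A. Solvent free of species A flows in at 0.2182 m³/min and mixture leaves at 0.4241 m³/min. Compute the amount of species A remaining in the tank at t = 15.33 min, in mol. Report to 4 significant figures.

Total volume: dV/dt = Q_in − Q_out = -0.205900 m³/min, so V(t) = 18.22 − 0.205900 t and V(15.33) = 15.0636 m³.
Species balance (pure solvent in): dm/dt = −Q_out · m/V(t).
dm/m = −Q_out dt/(V₀ − 0.205900 t); integrating gives ln(m/m₀) = −(Q_out/(Q_in−Q_out)) ln(V/V₀).
m = m₀ (V₀/V)^(Q_out/(Q_in−Q_out)) = 68.14 × (18.22/15.0636)^(-2.05974) = 46.0495 mol.

46.05 mol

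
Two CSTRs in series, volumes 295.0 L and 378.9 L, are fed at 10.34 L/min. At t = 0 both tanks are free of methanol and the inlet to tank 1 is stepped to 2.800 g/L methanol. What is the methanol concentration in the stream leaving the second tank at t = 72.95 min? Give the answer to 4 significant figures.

Time constants: τᵢ = Vᵢ/Q for each well-mixed tank.
τ₁ = 295.0/10.34 = 28.5300 min; τ₂ = 378.9/10.34 = 36.6441 min.
Tank 1: C₁ = C_in(1 − e^(−t/τ₁)). Tank 2 (τ₁ ≠ τ₂): C₂ = C_in[1 − (τ₁ e^(−t/τ₁) − τ₂ e^(−t/τ₂))/(τ₁ − τ₂)].
At t = 72.95: e^(−t/τ₁) = 0.0775402, e^(−t/τ₂) = 0.136590.
C₂ = 2.800·[1 − (28.5300·0.0775402 − 36.6441·0.136590)/(-8.11412)] = 2.800·0.655785 = 1.83620 g/L.

1.836 g/L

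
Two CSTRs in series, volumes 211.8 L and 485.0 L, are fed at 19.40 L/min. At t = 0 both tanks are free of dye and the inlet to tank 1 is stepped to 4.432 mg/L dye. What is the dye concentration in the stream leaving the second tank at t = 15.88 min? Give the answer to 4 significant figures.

1.066 mg/L

Species balance on tank i: dCᵢ/dt = (Cᵢ₋₁ − Cᵢ)/τᵢ with τᵢ = Vᵢ/Q.
τ₁ = 211.8/19.40 = 10.9175 min; τ₂ = 485.0/19.40 = 25.0000 min.
Solving the cascade with C₁(0)=C₂(0)=0 gives C₂(t) = C_in[1 − (τ₁ e^(−t/τ₁) − τ₂ e^(−t/τ₂))/(τ₁ − τ₂)].
At t = 15.88: e^(−t/τ₁) = 0.233507, e^(−t/τ₂) = 0.529830.
C₂ = 4.432·[1 − (10.9175·0.233507 − 25.0000·0.529830)/(-14.0825)] = 4.432·0.240445 = 1.06565 mg/L.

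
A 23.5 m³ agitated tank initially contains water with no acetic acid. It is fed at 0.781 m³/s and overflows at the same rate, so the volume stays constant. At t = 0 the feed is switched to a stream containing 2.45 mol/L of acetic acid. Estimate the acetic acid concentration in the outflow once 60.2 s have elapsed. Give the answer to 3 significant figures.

2.12 mol/L

Unsteady species balance (constant V, well mixed): V dC/dt = Q(C_in − C).
So dC/dt = (C_in − C)/τ with τ = V/Q = 23.5/0.781 = 30.090 s.
This is linear first-order; C(t) = C_in + (C₀ − C_in) e^(−t/τ).
C(60.2) = 2.45 + (0 − 2.45)·e^(−60.2/30.090) = 2.45 + (-2.4500)·0.13524 = 2.1187 mol/L.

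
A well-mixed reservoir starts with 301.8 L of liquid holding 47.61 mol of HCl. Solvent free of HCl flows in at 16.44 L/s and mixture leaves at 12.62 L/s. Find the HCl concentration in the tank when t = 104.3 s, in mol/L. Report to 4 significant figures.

Total volume: dV/dt = Q_in − Q_out = 3.82000 L/s, so V(t) = 301.8 + 3.82000 t and V(104.3) = 700.226 L.
Solute balance: dm/dt = 0 − Q_out C = −Q_out m/V(t).
dm/m = −Q_out dt/(V₀ + 3.82000 t); integrating gives ln(m/m₀) = −(Q_out/(Q_in−Q_out)) ln(V/V₀).
m = m₀ (V₀/V)^(Q_out/(Q_in−Q_out)) = 47.61 × (301.8/700.226)^(3.30366) = 2.95220 mol.
C = m/V = 2.95220/700.226 = 0.00421607 mol/L.

0.004216 mol/L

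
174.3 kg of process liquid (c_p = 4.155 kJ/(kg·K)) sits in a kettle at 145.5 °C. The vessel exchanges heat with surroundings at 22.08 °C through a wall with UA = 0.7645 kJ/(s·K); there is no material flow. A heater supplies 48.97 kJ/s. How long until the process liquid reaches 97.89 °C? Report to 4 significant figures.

M c_p dT/dt = −UA(T − T_amb) + Q̇.
τ = M c_p/UA = 947.307 s; T_ss = T_amb + Q̇/UA = 22.08 + 48.97/0.7645 = 86.1349 °C.
T(t) = T_ss + (T₀ − T_ss)e^(−t/τ); set T = 97.89:
t = −τ ln[(T − T_ss)/(T₀ − T_ss)] = −947.307 · ln(0.198013) = 1534.09 s.

1534 s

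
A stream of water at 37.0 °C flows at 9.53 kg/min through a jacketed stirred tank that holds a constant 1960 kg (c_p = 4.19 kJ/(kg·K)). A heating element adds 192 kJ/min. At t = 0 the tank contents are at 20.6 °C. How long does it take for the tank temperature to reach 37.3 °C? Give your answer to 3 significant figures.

318 min

Heat balance on the well-mixed liquid: M c_p dT/dt = ṁ c_p (T_in − T) + 192.
τ = M/ṁ = 205.67 min; T_ss = T_in + Q̇/(ṁ c_p) = 41.808 °C.
T(t) = T_ss + (T₀ − T_ss) e^(−t/τ). Set T = 37.3:
e^(−t/τ) = (37.3 − 41.808)/(20.6 − 41.808) = 0.21257
t = −205.67 · ln(0.21257) = 318.47 min.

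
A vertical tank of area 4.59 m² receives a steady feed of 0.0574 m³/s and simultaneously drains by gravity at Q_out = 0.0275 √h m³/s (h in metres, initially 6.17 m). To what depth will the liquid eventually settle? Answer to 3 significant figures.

4.36 m

Mass balance (ρ constant): A dh/dt = Q_in − 0.0275 √h. At steady state dh/dt = 0:
Q_in = 0.0275 √h_ss ⇒ √h_ss = 0.0574/0.0275 = 2.0873.
h_ss = 2.0873² = 4.3567 m. (Since h₀ = 6.17 m > h_ss, the level will fall toward this value.)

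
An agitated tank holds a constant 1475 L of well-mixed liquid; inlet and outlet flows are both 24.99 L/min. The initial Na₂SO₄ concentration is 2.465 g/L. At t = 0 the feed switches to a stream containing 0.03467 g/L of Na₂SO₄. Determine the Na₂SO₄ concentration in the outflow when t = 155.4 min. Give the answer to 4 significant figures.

0.2093 g/L

Unsteady species balance (constant V, well mixed): V dC/dt = Q(C_in − C).
Time constant τ = V/Q = 1475/24.99 = 59.0236 min.
Integrating: C(t) = C_in + (C₀ − C_in) e^(−t/τ).
C(155.4) = 0.03467 + (2.465 − 0.03467)·e^(−155.4/59.0236) = 0.03467 + (2.43033)·0.0718737 = 0.209347 g/L.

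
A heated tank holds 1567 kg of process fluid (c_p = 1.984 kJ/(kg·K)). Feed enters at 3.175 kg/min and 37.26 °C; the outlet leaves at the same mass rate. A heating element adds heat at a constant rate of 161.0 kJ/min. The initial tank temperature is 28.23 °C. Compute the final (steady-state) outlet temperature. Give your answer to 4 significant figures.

M c_p dT/dt = ṁ c_p (T_in − T) + Q̇.
At steady state dT/dt = 0 ⇒ T_ss = T_in + Q̇/(ṁ c_p) = 37.26 + 161.0/(3.175·1.984) = 62.8188 °C.

62.82 °C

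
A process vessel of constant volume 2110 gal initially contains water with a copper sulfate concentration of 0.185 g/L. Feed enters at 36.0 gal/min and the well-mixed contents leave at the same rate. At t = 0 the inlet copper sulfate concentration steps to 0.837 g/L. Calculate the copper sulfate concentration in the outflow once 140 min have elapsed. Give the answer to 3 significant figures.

Accumulation = in − out for the solute gives V dC/dt = Q(C_in − C).
Rewrite as dC/dt + C/τ = C_in/τ, τ = V/Q = 58.611 min.
C approaches C_in exponentially: C(t) = C_in + (C₀ − C_in) e^(−t/τ).
C(140) = 0.837 + (0.185 − 0.837)·e^(−140/58.611) = 0.837 + (-0.65200)·0.091756 = 0.77718 g/L.

0.777 g/L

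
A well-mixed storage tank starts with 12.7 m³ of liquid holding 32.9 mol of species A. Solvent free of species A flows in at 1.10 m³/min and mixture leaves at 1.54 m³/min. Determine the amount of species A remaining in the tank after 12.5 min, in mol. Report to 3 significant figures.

4.51 mol

Let m(t) be the amount of species A. Volume: V(t) = V₀ + (Q_in − Q_out) t = 12.7 − 0.44000 t; V(12.5) = 7.2000 m³.
No species A enters, so dm/dt = −Q_out · (m/V).
dm/m = −Q_out dt/(V₀ − 0.44000 t); integrating gives ln(m/m₀) = −(Q_out/(Q_in−Q_out)) ln(V/V₀).
m = m₀ (V₀/V)^(Q_out/(Q_in−Q_out)) = 32.9 × (12.7/7.2000)^(-3.5000) = 4.5138 mol.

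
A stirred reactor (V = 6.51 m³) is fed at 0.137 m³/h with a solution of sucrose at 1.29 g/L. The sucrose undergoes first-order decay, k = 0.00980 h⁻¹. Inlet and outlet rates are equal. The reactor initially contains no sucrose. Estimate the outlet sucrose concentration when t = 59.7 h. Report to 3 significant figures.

0.741 g/L

V dC/dt = Q(C_in − C) − k V C.
dC/dt = (Q/V) C_in − (Q/V + k) C; effective rate a = Q/V + k = 0.021045 + 0.00980 = 0.030845 h⁻¹.
C_ss = Q C_in/(Q + kV) = 0.88014 g/L; C(t) = C_ss + (C₀ − C_ss) e^(−a t).
C(59.7) = 0.88014 + (-0.88014)·e^(−0.030845·59.7) = 0.88014 + (-0.88014)·0.15859 = 0.74056 g/L.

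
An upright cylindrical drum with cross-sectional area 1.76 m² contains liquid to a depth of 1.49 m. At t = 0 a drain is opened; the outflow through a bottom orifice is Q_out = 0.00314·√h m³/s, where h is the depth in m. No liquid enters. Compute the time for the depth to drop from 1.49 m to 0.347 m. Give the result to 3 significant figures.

708 s

A dh/dt = −Q_out = −0.00314 √h.
Separate and integrate: 2(√h − √h₀) = −(0.00314/A) t.
t = 2A(√h₀ − √h)/0.00314 = 2·1.76·(√1.49 − √0.347)/0.00314
  = 3.5200 × (1.2207 − 0.58907) / 0.00314 = 708.02 s.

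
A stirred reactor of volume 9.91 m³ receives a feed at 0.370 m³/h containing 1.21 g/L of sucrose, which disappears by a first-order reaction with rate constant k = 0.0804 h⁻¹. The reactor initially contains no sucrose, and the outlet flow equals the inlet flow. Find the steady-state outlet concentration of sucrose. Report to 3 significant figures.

0.384 g/L

Species balance: V dC/dt = Q C_in − Q C − k V C.
Steady state (dC/dt = 0): C_ss = Q C_in/(Q + kV) = C_in/(1 + kV/Q).
C_ss = 0.370·1.21/(0.370 + 0.0804·9.91) = 0.44770/1.1668 = 0.38371 g/L.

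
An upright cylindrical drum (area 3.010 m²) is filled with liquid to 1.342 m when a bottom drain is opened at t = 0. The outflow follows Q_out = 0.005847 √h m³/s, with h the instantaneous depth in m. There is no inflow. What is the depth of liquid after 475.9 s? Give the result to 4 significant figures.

0.4847 m

With no inflow, A dh/dt = −0.005847 √h.
This is separable: 2 d(√h)/dt = −0.005847/A, so √h = √h₀ − (0.005847/(2A)) t.
√h = √1.342 − 0.005847·475.9/(2·3.010) = 1.15845 − 0.462224 = 0.696223.
h = 0.696223² = 0.484727 m.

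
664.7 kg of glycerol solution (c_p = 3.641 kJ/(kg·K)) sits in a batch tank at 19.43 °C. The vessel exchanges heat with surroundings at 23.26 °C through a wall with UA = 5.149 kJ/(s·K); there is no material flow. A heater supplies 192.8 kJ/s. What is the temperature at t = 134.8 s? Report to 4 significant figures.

Lumped-capacitance energy balance: M c_p dT/dt = UA(T_amb − T) + Q̇.
dT/dt = (T_ss − T)/τ with T_ss = T_amb + Q̇/UA = 23.26 + 192.8/5.149 = 60.7042 °C, τ = M c_p/UA = 664.7·3.641/5.149 = 470.028 s.
Solution: T(t) = T_ss + (T₀ − T_ss) e^(−t/τ).
T(134.8) = 60.7042 + (-41.2742)·0.750668 = 29.7210 °C.

29.72 °C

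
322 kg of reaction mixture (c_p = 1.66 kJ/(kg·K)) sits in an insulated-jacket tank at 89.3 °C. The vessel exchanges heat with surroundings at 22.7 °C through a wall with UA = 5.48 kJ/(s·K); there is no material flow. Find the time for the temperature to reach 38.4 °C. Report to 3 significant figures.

M c_p dT/dt = −UA(T − T_amb).
τ = M c_p/UA = 97.540 s; T_ss = T_amb = 22.700 °C.
T(t) = T_ss + (T₀ − T_ss)e^(−t/τ); set T = 38.4:
t = −τ ln[(T − T_ss)/(T₀ − T_ss)] = −97.540 · ln(0.23574) = 140.95 s.

141 s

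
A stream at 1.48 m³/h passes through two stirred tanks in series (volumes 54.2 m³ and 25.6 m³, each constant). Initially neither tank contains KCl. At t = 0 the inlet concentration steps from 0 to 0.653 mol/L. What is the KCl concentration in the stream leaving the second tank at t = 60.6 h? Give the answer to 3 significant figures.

Each tank obeys Vᵢ dCᵢ/dt = Q(Cᵢ₋₁ − Cᵢ), so τᵢ = Vᵢ/Q.
τ₁ = 54.2/1.48 = 36.622 h; τ₂ = 25.6/1.48 = 17.297 h.
Tank 1: C₁ = C_in(1 − e^(−t/τ₁)). Tank 2 (τ₁ ≠ τ₂): C₂ = C_in[1 − (τ₁ e^(−t/τ₁) − τ₂ e^(−t/τ₂))/(τ₁ − τ₂)].
At t = 60.6: e^(−t/τ₁) = 0.19114, e^(−t/τ₂) = 0.030094.
C₂ = 0.653·[1 − (36.622·0.19114 − 17.297·0.030094)/(19.324)] = 0.653·0.66471 = 0.43406 mol/L.

0.434 mol/L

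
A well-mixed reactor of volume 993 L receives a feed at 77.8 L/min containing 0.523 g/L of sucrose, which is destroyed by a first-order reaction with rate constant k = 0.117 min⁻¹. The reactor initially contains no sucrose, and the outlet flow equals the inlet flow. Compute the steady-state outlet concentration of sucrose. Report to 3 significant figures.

V dC/dt = Q(C_in − C) − k V C.
Steady state (dC/dt = 0): C_ss = Q C_in/(Q + kV) = C_in/(1 + kV/Q).
C_ss = 77.8·0.523/(77.8 + 0.117·993) = 40.689/193.98 = 0.20976 g/L.

0.210 g/L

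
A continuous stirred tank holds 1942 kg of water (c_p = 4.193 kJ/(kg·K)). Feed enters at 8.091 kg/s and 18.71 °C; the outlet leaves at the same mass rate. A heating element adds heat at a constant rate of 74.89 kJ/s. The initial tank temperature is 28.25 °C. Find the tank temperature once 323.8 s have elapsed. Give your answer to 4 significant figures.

Heat balance on the well-mixed liquid: M c_p dT/dt = ṁ c_p (T_in − T) + 74.89.
Rearrange: dT/dt = (T_ss − T)/τ with τ = M/ṁ = 240.020 s and T_ss = T_in + Q̇/(ṁ c_p) = 20.9175 °C.
T approaches T_ss exponentially: T(t) = T_ss + (T₀ − T_ss) e^(−t/τ).
T(323.8) = 20.9175 + (7.33252)·e^(−323.8/240.020) = 20.9175 + (7.33252)·0.259485 = 22.8202 °C.

22.82 °C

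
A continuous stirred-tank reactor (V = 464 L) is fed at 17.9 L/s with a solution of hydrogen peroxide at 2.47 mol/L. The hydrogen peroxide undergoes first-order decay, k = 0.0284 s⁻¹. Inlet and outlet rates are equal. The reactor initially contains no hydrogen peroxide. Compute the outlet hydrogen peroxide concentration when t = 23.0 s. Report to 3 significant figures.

1.12 mol/L

Species balance: V dC/dt = Q C_in − Q C − k V C.
This is linear with rate a = Q/V + k = 0.066978 s⁻¹.
C_ss = Q C_in/(Q + kV) = 1.4227 mol/L; C(t) = C_ss + (C₀ − C_ss) e^(−a t).
C(23.0) = 1.4227 + (-1.4227)·e^(−0.066978·23.0) = 1.4227 + (-1.4227)·0.21428 = 1.1178 mol/L.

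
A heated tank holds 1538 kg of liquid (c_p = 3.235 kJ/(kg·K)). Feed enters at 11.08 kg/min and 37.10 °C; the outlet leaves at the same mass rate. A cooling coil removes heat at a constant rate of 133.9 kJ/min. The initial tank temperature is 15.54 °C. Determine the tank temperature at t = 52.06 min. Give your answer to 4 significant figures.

Heat balance on the well-mixed liquid: M c_p dT/dt = ṁ c_p (T_in − T) − 133.9.
τ = M/ṁ = 138.809 min; T_ss = T_in − Q̇/(ṁ c_p) = 37.10 − 133.9/(11.08·3.235) = 33.3643 °C.
Integrating: T(t) = T_ss + (T₀ − T_ss) e^(−t/τ).
T(52.06) = 33.3643 + (-17.8243)·e^(−52.06/138.809) = 33.3643 + (-17.8243)·0.687256 = 21.1145 °C.

21.11 °C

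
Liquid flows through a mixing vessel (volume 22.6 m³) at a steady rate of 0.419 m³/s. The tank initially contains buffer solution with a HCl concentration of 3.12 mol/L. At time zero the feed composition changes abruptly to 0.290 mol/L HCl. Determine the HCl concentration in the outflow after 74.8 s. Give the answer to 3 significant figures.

Accumulation = in − out for the solute gives V dC/dt = Q(C_in − C).
So dC/dt = (C_in − C)/τ with τ = V/Q = 22.6/0.419 = 53.938 s.
Solution: C(t) = C_in + (C₀ − C_in) e^(−t/τ).
C(74.8) = 0.290 + (3.12 − 0.290)·e^(−74.8/53.938) = 0.290 + (2.8300)·0.24988 = 0.99716 mol/L.

0.997 mol/L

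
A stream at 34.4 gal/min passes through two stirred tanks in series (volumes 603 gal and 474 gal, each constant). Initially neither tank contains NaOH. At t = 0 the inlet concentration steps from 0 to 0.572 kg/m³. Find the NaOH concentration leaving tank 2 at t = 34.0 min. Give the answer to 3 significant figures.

0.366 kg/m³

Each tank obeys Vᵢ dCᵢ/dt = Q(Cᵢ₋₁ − Cᵢ), so τᵢ = Vᵢ/Q.
τ₁ = 603/34.4 = 17.529 min; τ₂ = 474/34.4 = 13.779 min.
Solving the cascade with C₁(0)=C₂(0)=0 gives C₂(t) = C_in[1 − (τ₁ e^(−t/τ₁) − τ₂ e^(−t/τ₂))/(τ₁ − τ₂)].
At t = 34.0: e^(−t/τ₁) = 0.14376, e^(−t/τ₂) = 0.084796.
C₂ = 0.572·[1 − (17.529·0.14376 − 13.779·0.084796)/(3.7500)] = 0.572·0.63960 = 0.36585 kg/m³.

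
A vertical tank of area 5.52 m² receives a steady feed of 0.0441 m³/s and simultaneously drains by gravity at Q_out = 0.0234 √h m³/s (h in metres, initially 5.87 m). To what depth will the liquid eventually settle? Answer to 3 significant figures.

Volume balance on the tank: A dh/dt = Q_in − 0.0234 √h. At steady state dh/dt = 0:
Q_in = 0.0234 √h_ss ⇒ √h_ss = 0.0441/0.0234 = 1.8846.
h_ss = 1.8846² = 3.5518 m. (Since h₀ = 5.87 m > h_ss, the level will fall toward this value.)

3.55 m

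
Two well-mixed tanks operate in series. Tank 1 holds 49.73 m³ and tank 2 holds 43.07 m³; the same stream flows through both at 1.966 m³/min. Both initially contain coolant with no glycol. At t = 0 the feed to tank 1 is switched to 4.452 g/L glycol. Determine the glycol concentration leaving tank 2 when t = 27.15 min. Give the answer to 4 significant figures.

1.425 g/L

Time constants: τᵢ = Vᵢ/Q for each well-mixed tank.
τ₁ = 49.73/1.966 = 25.2950 min; τ₂ = 43.07/1.966 = 21.9074 min.
Solving the cascade with C₁(0)=C₂(0)=0 gives C₂(t) = C_in[1 − (τ₁ e^(−t/τ₁) − τ₂ e^(−t/τ₂))/(τ₁ − τ₂)].
At t = 27.15: e^(−t/τ₁) = 0.341867, e^(−t/τ₂) = 0.289585.
C₂ = 4.452·[1 − (25.2950·0.341867 − 21.9074·0.289585)/(3.38759)] = 4.452·0.320029 = 1.42477 g/L.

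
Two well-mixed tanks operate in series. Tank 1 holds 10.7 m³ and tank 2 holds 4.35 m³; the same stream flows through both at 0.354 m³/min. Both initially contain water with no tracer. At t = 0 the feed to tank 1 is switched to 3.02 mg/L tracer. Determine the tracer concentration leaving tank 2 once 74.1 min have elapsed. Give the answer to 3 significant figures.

Each tank obeys Vᵢ dCᵢ/dt = Q(Cᵢ₋₁ − Cᵢ), so τᵢ = Vᵢ/Q.
τ₁ = 10.7/0.354 = 30.226 min; τ₂ = 4.35/0.354 = 12.288 min.
Tank 1: C₁ = C_in(1 − e^(−t/τ₁)). Tank 2 (τ₁ ≠ τ₂): C₂ = C_in[1 − (τ₁ e^(−t/τ₁) − τ₂ e^(−t/τ₂))/(τ₁ − τ₂)].
At t = 74.1: e^(−t/τ₁) = 0.086161, e^(−t/τ₂) = 0.0024050.
C₂ = 3.02·[1 − (30.226·0.086161 − 12.288·0.0024050)/(17.938)] = 3.02·0.85646 = 2.5865 mg/L.

2.59 mg/L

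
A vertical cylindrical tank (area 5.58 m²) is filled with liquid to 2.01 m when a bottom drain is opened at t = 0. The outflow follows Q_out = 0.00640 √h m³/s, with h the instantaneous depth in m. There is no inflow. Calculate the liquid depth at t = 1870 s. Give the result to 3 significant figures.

0.119 m

With no inflow, A dh/dt = −0.00640 √h.
Separate and integrate: 2(√h − √h₀) = −(0.00640/A) t.
√h = √2.01 − 0.00640·1870/(2·5.58) = 1.4177 − 1.0724 = 0.34534.
h = 0.34534² = 0.11926 m.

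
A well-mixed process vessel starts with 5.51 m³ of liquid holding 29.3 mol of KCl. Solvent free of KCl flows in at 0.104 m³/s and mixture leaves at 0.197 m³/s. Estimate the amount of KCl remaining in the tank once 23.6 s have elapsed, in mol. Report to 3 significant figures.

9.99 mol

Let m(t) be the amount of KCl. Volume: V(t) = V₀ + (Q_in − Q_out) t = 5.51 − 0.093000 t; V(23.6) = 3.3152 m³.
Solute balance: dm/dt = 0 − Q_out C = −Q_out m/V(t).
Separate: dm/m = −Q_out dt/V(t) ⇒ ln(m/m₀) = −(Q_out/(Q_in−Q_out)) ln(V/V₀).
m = m₀ (V₀/V)^(Q_out/(Q_in−Q_out)) = 29.3 × (5.51/3.3152)^(-2.1183) = 9.9882 mol.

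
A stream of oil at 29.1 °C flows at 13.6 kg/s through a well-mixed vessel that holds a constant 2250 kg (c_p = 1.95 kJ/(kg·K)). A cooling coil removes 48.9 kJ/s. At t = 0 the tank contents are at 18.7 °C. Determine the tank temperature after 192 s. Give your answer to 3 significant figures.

24.6 °C

M c_p dT/dt = ṁ c_p (T_in − T) − Q̇.
τ = M/ṁ = 165.44 s; T_ss = T_in − Q̇/(ṁ c_p) = 29.1 − 48.9/(13.6·1.95) = 27.256 °C.
This is linear first-order; T(t) = T_ss + (T₀ − T_ss) e^(−t/τ).
T(192) = 27.256 + (-8.5561)·e^(−192/165.44) = 27.256 + (-8.5561)·0.31332 = 24.575 °C.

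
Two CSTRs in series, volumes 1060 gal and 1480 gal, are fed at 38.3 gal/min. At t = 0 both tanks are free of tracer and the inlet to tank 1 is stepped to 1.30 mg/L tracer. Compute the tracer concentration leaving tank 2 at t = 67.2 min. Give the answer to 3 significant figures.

Time constants: τᵢ = Vᵢ/Q for each well-mixed tank.
τ₁ = 1060/38.3 = 27.676 min; τ₂ = 1480/38.3 = 38.642 min.
Tank 1: C₁ = C_in(1 − e^(−t/τ₁)). Tank 2 (τ₁ ≠ τ₂): C₂ = C_in[1 − (τ₁ e^(−t/τ₁) − τ₂ e^(−t/τ₂))/(τ₁ − τ₂)].
At t = 67.2: e^(−t/τ₁) = 0.088206, e^(−t/τ₂) = 0.17569.
C₂ = 1.30·[1 − (27.676·0.088206 − 38.642·0.17569)/(-10.966)] = 1.30·0.60351 = 0.78457 mg/L.

0.785 mg/L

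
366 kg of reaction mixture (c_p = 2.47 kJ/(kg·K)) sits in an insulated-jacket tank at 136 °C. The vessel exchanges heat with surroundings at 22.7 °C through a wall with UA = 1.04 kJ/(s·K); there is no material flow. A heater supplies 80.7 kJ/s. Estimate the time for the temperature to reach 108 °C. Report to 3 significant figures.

1330 s

Lumped-capacitance energy balance: M c_p dT/dt = UA(T_amb − T) + Q̇.
τ = M c_p/UA = 869.25 s; T_ss = T_amb + Q̇/UA = 22.7 + 80.7/1.04 = 100.30 °C.
T(t) = T_ss + (T₀ − T_ss)e^(−t/τ); set T = 108:
t = −τ ln[(T − T_ss)/(T₀ − T_ss)] = −869.25 · ln(0.21577) = 1333.0 s.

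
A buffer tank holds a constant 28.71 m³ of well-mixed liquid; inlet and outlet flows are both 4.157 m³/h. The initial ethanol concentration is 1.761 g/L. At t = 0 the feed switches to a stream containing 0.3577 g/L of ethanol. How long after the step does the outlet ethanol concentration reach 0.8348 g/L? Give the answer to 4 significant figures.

7.451 h

Species balance on the tank: V dC/dt = Q(C_in − C), so τ = V/Q = 6.90642 h.
C(t) = C_in + (C₀ − C_in) e^(−t/τ). Set C = 0.8348 and solve for t:
e^(−t/τ) = (C − C_in)/(C₀ − C_in) = (0.8348 − 0.3577)/(1.761 − 0.3577) = 0.339984
t = −τ ln(…) = 6.90642 × 1.07886 = 7.45103 h.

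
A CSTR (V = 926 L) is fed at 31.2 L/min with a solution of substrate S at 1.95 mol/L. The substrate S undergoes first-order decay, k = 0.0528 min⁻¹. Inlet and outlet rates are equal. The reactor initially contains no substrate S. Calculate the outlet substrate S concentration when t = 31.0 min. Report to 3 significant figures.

0.708 mol/L

Species balance: V dC/dt = Q C_in − Q C − k V C.
This is linear with rate a = Q/V + k = 0.086493 min⁻¹.
C_ss = Q C_in/(Q + kV) = 0.75962 mol/L; C(t) = C_ss + (C₀ − C_ss) e^(−a t).
C(31.0) = 0.75962 + (-0.75962)·e^(−0.086493·31.0) = 0.75962 + (-0.75962)·0.068475 = 0.70760 mol/L.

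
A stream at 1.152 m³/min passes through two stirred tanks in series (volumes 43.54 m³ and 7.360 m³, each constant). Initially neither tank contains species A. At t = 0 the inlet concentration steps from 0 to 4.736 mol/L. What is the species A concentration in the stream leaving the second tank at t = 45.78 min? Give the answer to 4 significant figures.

Time constants: τᵢ = Vᵢ/Q for each well-mixed tank.
τ₁ = 43.54/1.152 = 37.7951 min; τ₂ = 7.360/1.152 = 6.38889 min.
Solving the cascade with C₁(0)=C₂(0)=0 gives C₂(t) = C_in[1 − (τ₁ e^(−t/τ₁) − τ₂ e^(−t/τ₂))/(τ₁ − τ₂)].
At t = 45.78: e^(−t/τ₁) = 0.297820, e^(−t/τ₂) = 0.000772742.
C₂ = 4.736·[1 − (37.7951·0.297820 − 6.38889·0.000772742)/(31.4063)] = 4.736·0.641753 = 3.03934 mol/L.

3.039 mol/L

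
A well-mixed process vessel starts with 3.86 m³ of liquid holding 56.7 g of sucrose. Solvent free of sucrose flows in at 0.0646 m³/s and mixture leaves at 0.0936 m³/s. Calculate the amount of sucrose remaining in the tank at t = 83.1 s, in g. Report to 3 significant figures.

Let m(t) be the amount of sucrose. Volume: V(t) = V₀ + (Q_in − Q_out) t = 3.86 − 0.029000 t; V(83.1) = 1.4501 m³.
Solute balance: dm/dt = 0 − Q_out C = −Q_out m/V(t).
Separate: dm/m = −Q_out dt/V(t) ⇒ ln(m/m₀) = −(Q_out/(Q_in−Q_out)) ln(V/V₀).
m = m₀ (V₀/V)^(Q_out/(Q_in−Q_out)) = 56.7 × (3.86/1.4501)^(-3.2276) = 2.4057 g.

2.41 g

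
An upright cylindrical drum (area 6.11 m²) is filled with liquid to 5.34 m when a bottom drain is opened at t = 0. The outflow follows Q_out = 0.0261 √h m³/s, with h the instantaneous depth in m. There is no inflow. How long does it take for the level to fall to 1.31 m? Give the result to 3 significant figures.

A dh/dt = −Q_out = −0.0261 √h.
Separate and integrate: 2(√h − √h₀) = −(0.0261/A) t.
t = 2A(√h₀ − √h)/0.0261 = 2·6.11·(√5.34 − √1.31)/0.0261
  = 12.220 × (2.3108 − 1.1446) / 0.0261 = 546.06 s.

546 s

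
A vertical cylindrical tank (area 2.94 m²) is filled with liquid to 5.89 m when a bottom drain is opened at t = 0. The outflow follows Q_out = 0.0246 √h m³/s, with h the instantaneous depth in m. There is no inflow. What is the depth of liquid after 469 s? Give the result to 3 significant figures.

With no inflow, A dh/dt = −0.0246 √h.
∫ h^(−1/2) dh = −(0.0246/A) ∫ dt, giving 2√h = 2√h₀ − (0.0246/A) t.
√h = √5.89 − 0.0246·469/(2·2.94) = 2.4269 − 1.9621 = 0.46479.
h = 0.46479² = 0.21603 m.

0.216 m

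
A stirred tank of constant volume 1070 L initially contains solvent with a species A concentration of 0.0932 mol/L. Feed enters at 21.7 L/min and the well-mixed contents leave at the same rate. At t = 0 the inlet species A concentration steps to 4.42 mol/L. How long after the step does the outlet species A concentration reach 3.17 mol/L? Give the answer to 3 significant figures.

61.2 min

Accumulation = in − out for the solute gives V dC/dt = Q(C_in − C), so τ = V/Q = 49.309 min.
C(t) = C_in + (C₀ − C_in) e^(−t/τ). Set C = 3.17 and solve for t:
e^(−t/τ) = (C − C_in)/(C₀ − C_in) = (3.17 − 4.42)/(0.0932 − 4.42) = 0.28890
t = −τ ln(…) = 49.309 × 1.2417 = 61.226 min.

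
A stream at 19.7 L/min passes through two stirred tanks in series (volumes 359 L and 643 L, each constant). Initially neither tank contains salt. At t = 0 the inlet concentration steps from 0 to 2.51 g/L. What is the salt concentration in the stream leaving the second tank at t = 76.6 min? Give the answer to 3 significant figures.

Each tank obeys Vᵢ dCᵢ/dt = Q(Cᵢ₋₁ − Cᵢ), so τᵢ = Vᵢ/Q.
τ₁ = 359/19.7 = 18.223 min; τ₂ = 643/19.7 = 32.640 min.
Tank 1: C₁ = C_in(1 − e^(−t/τ₁)). Tank 2 (τ₁ ≠ τ₂): C₂ = C_in[1 − (τ₁ e^(−t/τ₁) − τ₂ e^(−t/τ₂))/(τ₁ − τ₂)].
At t = 76.6: e^(−t/τ₁) = 0.014945, e^(−t/τ₂) = 0.095671.
C₂ = 2.51·[1 − (18.223·0.014945 − 32.640·0.095671)/(-14.416)] = 2.51·0.80228 = 2.0137 g/L.

2.01 g/L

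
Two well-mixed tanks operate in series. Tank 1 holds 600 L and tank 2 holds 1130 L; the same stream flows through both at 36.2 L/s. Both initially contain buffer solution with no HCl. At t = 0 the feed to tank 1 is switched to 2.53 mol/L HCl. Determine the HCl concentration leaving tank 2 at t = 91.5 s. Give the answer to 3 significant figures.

Each tank obeys Vᵢ dCᵢ/dt = Q(Cᵢ₋₁ − Cᵢ), so τᵢ = Vᵢ/Q.
τ₁ = 600/36.2 = 16.575 s; τ₂ = 1130/36.2 = 31.215 s.
Solving the cascade with C₁(0)=C₂(0)=0 gives C₂(t) = C_in[1 − (τ₁ e^(−t/τ₁) − τ₂ e^(−t/τ₂))/(τ₁ − τ₂)].
At t = 91.5: e^(−t/τ₁) = 0.0040038, e^(−t/τ₂) = 0.053331.
C₂ = 2.53·[1 − (16.575·0.0040038 − 31.215·0.053331)/(-14.641)] = 2.53·0.89083 = 2.2538 mol/L.

2.25 mol/L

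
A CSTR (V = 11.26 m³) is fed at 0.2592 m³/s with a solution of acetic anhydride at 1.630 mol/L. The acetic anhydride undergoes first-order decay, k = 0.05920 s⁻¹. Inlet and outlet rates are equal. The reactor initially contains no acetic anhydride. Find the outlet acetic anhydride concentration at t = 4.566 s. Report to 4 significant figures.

Accumulation = in − out − consumed: V dC/dt = Q C_in − Q C − k V C.
This is linear with rate a = Q/V + k = 0.0822195 s⁻¹.
C_ss = Q C_in/(Q + kV) = 0.456362 mol/L; C(t) = C_ss + (C₀ − C_ss) e^(−a t).
C(4.566) = 0.456362 + (-0.456362)·e^(−0.0822195·4.566) = 0.456362 + (-0.456362)·0.687005 = 0.142839 mol/L.

0.1428 mol/L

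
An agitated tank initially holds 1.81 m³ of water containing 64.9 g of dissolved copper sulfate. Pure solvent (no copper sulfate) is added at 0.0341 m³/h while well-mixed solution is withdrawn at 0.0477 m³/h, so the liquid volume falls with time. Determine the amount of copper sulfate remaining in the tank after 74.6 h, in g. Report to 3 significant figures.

3.63 g

Let m(t) be the amount of copper sulfate. Volume: V(t) = V₀ + (Q_in − Q_out) t = 1.81 − 0.013600 t; V(74.6) = 0.79544 m³.
Solute balance: dm/dt = 0 − Q_out C = −Q_out m/V(t).
dm/m = −Q_out dt/(V₀ − 0.013600 t); integrating gives ln(m/m₀) = −(Q_out/(Q_in−Q_out)) ln(V/V₀).
m = m₀ (V₀/V)^(Q_out/(Q_in−Q_out)) = 64.9 × (1.81/0.79544)^(-3.5074) = 3.6297 g.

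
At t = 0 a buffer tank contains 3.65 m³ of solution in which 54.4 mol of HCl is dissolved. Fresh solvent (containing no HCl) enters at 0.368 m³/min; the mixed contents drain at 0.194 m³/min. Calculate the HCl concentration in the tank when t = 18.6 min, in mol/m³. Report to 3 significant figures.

3.89 mol/m³

Let m(t) be the amount of HCl. Volume: V(t) = V₀ + (Q_in − Q_out) t = 3.65 + 0.17400 t; V(18.6) = 6.8864 m³.
Solute balance: dm/dt = 0 − Q_out C = −Q_out m/V(t).
dm/m = −Q_out dt/(V₀ + 0.17400 t); integrating gives ln(m/m₀) = −(Q_out/(Q_in−Q_out)) ln(V/V₀).
m = m₀ (V₀/V)^(Q_out/(Q_in−Q_out)) = 54.4 × (3.65/6.8864)^(1.1149) = 26.805 mol.
C = m/V = 26.805/6.8864 = 3.8924 mol/m³.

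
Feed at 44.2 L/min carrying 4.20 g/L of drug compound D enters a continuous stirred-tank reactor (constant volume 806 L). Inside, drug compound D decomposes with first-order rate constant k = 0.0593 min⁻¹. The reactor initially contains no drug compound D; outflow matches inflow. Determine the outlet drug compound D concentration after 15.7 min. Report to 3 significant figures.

1.68 g/L

Accumulation = in − out − consumed: V dC/dt = Q C_in − Q C − k V C.
This is linear with rate a = Q/V + k = 0.11414 min⁻¹.
C_ss = Q C_in/(Q + kV) = 2.0179 g/L; C(t) = C_ss + (C₀ − C_ss) e^(−a t).
C(15.7) = 2.0179 + (-2.0179)·e^(−0.11414·15.7) = 2.0179 + (-2.0179)·0.16663 = 1.6817 g/L.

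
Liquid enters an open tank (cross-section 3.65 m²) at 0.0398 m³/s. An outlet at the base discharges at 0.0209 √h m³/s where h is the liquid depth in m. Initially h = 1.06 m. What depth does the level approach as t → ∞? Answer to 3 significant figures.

3.63 m

A dh/dt = Q_in − 0.0209 √h. Steady state requires inflow = outflow:
Q_in = 0.0209 √h_ss ⇒ √h_ss = 0.0398/0.0209 = 1.9043.
h_ss = 1.9043² = 3.6264 m. (Since h₀ = 1.06 m < h_ss, the level will rise toward this value.)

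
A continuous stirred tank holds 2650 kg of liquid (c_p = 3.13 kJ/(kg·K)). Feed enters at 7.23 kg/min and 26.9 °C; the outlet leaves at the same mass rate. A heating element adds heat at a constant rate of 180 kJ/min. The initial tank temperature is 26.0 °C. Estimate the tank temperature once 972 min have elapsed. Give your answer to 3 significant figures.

First-law balance (no shaft work): M c_p dT/dt = ṁ c_p (T_in − T) + 180.
τ = M/ṁ = 366.53 min; T_ss = T_in + Q̇/(ṁ c_p) = 26.9 + 180/(7.23·3.13) = 34.854 °C.
T approaches T_ss exponentially: T(t) = T_ss + (T₀ − T_ss) e^(−t/τ).
T(972) = 34.854 + (-8.8541)·e^(−972/366.53) = 34.854 + (-8.8541)·0.070516 = 34.230 °C.

34.2 °C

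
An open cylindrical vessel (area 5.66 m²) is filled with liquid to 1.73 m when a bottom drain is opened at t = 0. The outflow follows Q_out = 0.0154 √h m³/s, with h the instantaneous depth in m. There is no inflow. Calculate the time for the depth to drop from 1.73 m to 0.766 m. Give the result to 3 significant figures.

Mass balance (ρ constant): A dh/dt = −0.0154 √h.
This is separable: 2 d(√h)/dt = −0.0154/A, so √h = √h₀ − (0.0154/(2A)) t.
t = 2A(√h₀ − √h)/0.0154 = 2·5.66·(√1.73 − √0.766)/0.0154
  = 11.320 × (1.3153 − 0.87521) / 0.0154 = 323.49 s.

323 s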